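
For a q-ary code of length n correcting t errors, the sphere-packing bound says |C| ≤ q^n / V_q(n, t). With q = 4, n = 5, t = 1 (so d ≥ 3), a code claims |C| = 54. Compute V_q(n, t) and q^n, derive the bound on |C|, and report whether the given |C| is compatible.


V_q(n, t) = 16, q^n = 1024, Hamming bound = 64, |C| = 54 ≤ bound (satisfied).

Step 1: Compute V_q(n, t) = Σ_{j=0}^1 C(n, j) (q−1)^j.
  j = 0: C(5,0)·(3)^0 = 1·1 = 1.
  j = 1: C(5,1)·(3)^1 = 5·3 = 15.
  V_q(n, t) = 1 + 15 = 16.
Step 2: q^n = 4^5 = 1024.
Step 3: Hamming bound ⌊q^n / V_q(n,t)⌋ = ⌊1024/16⌋ = 64.
Step 4: Compare |C| = 54 to 64: satisfied.
The claimed |C| lies below the Hamming bound.


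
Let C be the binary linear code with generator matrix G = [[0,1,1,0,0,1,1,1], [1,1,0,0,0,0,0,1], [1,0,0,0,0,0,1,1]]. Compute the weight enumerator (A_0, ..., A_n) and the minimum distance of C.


Weight distribution: A_0 = 1, A_2 = 1, A_3 = 3, A_4 = 2, A_5 = 1. Minimum distance d = 2.

Enumerate all 2^3 = 8 messages m ∈ F_2^3.
For each, compute codeword c = mG in F_2^8, then tally its weight.
  m = 000 → c = 00000000, weight = 0.
  m = 100 → c = 01100111, weight = 5.
  m = 010 → c = 11000001, weight = 3.
  m = 110 → c = 10100110, weight = 4.
  m = 001 → c = 10000011, weight = 3.
  m = 101 → c = 11100100, weight = 4.
  m = 011 → c = 01000010, weight = 2.
  m = 111 → c = 00100101, weight = 3.
Tally weights:
  weight 0: 1 codewords.
  weight 2: 1 codewords.
  weight 3: 3 codewords.
  weight 4: 2 codewords.
  weight 5: 1 codewords.
Minimum distance d = smallest w > 0 with A_w > 0 = 2.
Sanity: Σ A_w = 8 = 2^3 = 8 ✓.


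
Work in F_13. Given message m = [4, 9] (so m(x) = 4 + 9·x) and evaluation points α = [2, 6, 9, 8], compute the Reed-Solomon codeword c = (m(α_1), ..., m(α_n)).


c = [9, 6, 7, 11]

Message polynomial: m(x) = 4 + 9·x (mod 13).
For each evaluation point α_i, compute m(α_i) mod 13:
  α_1 = 2: Horner steps 9 → 9, so m(2) = 9.
  α_2 = 6: Horner steps 9 → 6, so m(6) = 6.
  α_3 = 9: Horner steps 9 → 7, so m(9) = 7.
  α_4 = 8: Horner steps 9 → 11, so m(8) = 11.
Codeword c = [9, 6, 7, 11] ∈ F_13^4.


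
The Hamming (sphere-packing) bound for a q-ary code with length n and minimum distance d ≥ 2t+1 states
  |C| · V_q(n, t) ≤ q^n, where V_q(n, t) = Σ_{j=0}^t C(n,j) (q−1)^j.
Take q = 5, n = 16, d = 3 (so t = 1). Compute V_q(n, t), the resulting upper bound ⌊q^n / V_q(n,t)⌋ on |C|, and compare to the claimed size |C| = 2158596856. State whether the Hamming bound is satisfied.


V_q(n, t) = 65, q^n = 152587890625, Hamming bound = 2347506009, |C| = 2158596856 ≤ bound (satisfied).

Step 1: Compute V_q(n, t) = Σ_{j=0}^1 C(n, j) (q−1)^j.
  j = 0: C(16,0)·(4)^0 = 1·1 = 1.
  j = 1: C(16,1)·(4)^1 = 16·4 = 64.
  V_q(n, t) = 1 + 64 = 65.
Step 2: q^n = 5^16 = 152587890625.
Step 3: Hamming bound ⌊q^n / V_q(n,t)⌋ = ⌊152587890625/65⌋ = 2347506009.
Step 4: Compare |C| = 2158596856 to 2347506009: satisfied.
The claimed |C| lies below the Hamming bound.


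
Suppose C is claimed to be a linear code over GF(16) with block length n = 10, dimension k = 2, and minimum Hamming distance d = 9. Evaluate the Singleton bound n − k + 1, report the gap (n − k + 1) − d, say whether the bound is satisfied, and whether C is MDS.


Singleton RHS = n − k + 1 = 9, slack = 0, bound satisfied, MDS.

Singleton bound: d ≤ n − k + 1.
Here n = 10, k = 2, so n − k + 1 = 9.
Given d = 9, check d ≤ 9: YES.
Slack = (n − k + 1) − d = 0.
The code is MDS (slack = 0).
Description: the claimed parameters are [10, 2, 9]_16; such a code would be MDS (meets Singleton bound).


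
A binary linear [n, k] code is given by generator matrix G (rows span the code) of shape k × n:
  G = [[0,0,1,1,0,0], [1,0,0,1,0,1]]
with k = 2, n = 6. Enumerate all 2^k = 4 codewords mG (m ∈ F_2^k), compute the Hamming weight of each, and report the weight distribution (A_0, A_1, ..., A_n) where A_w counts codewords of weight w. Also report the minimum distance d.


Weight distribution: A_0 = 1, A_2 = 1, A_3 = 2. Minimum distance d = 2.

Enumerate all 2^2 = 4 messages m ∈ F_2^2.
For each, compute codeword c = mG in F_2^6, then tally its weight.
  m = 00 → c = 000000, weight = 0.
  m = 10 → c = 001100, weight = 2.
  m = 01 → c = 100101, weight = 3.
  m = 11 → c = 101001, weight = 3.
Tally weights:
  weight 0: 1 codewords.
  weight 2: 1 codewords.
  weight 3: 2 codewords.
Minimum distance d = smallest w > 0 with A_w > 0 = 2.
Sanity: Σ A_w = 4 = 2^2 = 4 ✓.


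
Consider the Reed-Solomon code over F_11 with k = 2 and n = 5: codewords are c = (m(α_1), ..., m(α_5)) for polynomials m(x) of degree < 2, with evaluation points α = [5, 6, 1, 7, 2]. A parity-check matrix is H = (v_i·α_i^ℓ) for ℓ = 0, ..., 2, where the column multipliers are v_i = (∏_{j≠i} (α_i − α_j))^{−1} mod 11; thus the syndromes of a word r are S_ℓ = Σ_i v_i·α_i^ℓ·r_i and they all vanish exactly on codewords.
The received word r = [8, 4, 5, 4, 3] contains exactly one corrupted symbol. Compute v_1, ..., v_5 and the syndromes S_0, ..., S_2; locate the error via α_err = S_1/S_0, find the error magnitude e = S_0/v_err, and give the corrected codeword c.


S = (10, 5, 8), error at position 2, error magnitude e = 9, c = [8, 6, 5, 4, 3].

Step 1: column multipliers v_i = (∏_{j≠i}(α_i − α_j))^{−1} mod 11.
  i = 1 (α = 5): (5−6)(5−1)(5−7)(5−2) = (−1)·4·(−2)·3 = 24 ≡ 2, so v_1 = 2^{−1} = 6 (mod 11).
  i = 2 (α = 6): (6−5)(6−1)(6−7)(6−2) = 1·5·(−1)·4 = −20 ≡ 2, so v_2 = 2^{−1} = 6 (mod 11).
  i = 3 (α = 1): (1−5)(1−6)(1−7)(1−2) = (−4)·(−5)·(−6)·(−1) = 120 ≡ 10, so v_3 = 10^{−1} = 10 (mod 11).
  i = 4 (α = 7): (7−5)(7−6)(7−1)(7−2) = 2·1·6·5 = 60 ≡ 5, so v_4 = 5^{−1} = 9 (mod 11).
  i = 5 (α = 2): (2−5)(2−6)(2−1)(2−7) = (−3)·(−4)·1·(−5) = −60 ≡ 6, so v_5 = 6^{−1} = 2 (mod 11).
  v = [6, 6, 10, 9, 2].
Step 2: syndromes of r = [8, 4, 5, 4, 3] (all sums mod 11).
  S_0 = Σ v_i r_i = 6·8 + 6·4 + 10·5 + 9·4 + 2·3 = 164 ≡ 10.
  S_1 = Σ v_i α_i r_i = 6·5·8 + 6·6·4 + 10·1·5 + 9·7·4 + 2·2·3 = 698 ≡ 5.
  α_i^2 mod 11 = [3, 3, 1, 5, 4].
  S_2 = Σ v_i α_i^2 r_i = 6·3·8 + 6·3·4 + 10·1·5 + 9·5·4 + 2·4·3 = 470 ≡ 8.
  S = (10, 5, 8) ≠ 0, so r is not a codeword (an error is present).
Step 3: locate the error. For a single error e at position i, S_ℓ = v_i·e·α_i^ℓ, so α_err = S_1/S_0.
  S_0^{−1} = 10^{−1} = 10 (mod 11), so α_err = 5·10 = 50 ≡ 6 = α_2. Error position i = 2.
  Consistency check: S_2/S_1 = 8·9 = 72 ≡ 6 = α_err ✓ (single-error assumption holds).
Step 4: error magnitude e = S_0/v_2 = S_0·∏_{j≠2}(α_2 − α_j) = 10·2 = 20 ≡ 9 (mod 11).
Step 5: correct position 2: c_2 = r_2 − e = 4 − 9 ≡ 6 (mod 11). Hence c = [8, 6, 5, 4, 3].
  Check: interpolating c through the α_i gives m(x) = 7 + 9·x (degree < 2) with m(α_i) = c_i for every i, so c is indeed a codeword.


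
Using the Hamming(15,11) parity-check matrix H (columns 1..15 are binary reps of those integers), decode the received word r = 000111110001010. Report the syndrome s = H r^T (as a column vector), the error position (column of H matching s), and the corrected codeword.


s = (1, 0, 1, 0)^T, error position = 10, corrected codeword c = 000111110101010

Compute s = H r^T mod 2 one row at a time:
  s_1 = 1 + 0 + 0 + 0 + 1 + 0 + 1 + 0 = 3 ≡ 1 (mod 2).
  s_2 = 1 + 1 + 1 + 1 + 1 + 0 + 1 + 0 = 6 ≡ 0 (mod 2).
  s_3 = 0 + 0 + 1 + 1 + 0 + 0 + 1 + 0 = 3 ≡ 1 (mod 2).
  s_4 = 0 + 0 + 1 + 1 + 0 + 0 + 0 + 0 = 2 ≡ 0 (mod 2).
s = (1, 0, 1, 0)^T — this equals column 10 of H (binary 1010), so error is at position 10.
Correct: flip bit 10 of r = 000111110001010 to get c = 000111110101010.


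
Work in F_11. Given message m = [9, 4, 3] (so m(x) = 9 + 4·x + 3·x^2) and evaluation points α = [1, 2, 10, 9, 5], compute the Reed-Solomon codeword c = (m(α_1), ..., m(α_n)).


c = [5, 7, 8, 2, 5]

Message polynomial: m(x) = 9 + 4·x + 3·x^2 (mod 11).
For each evaluation point α_i, compute m(α_i) mod 11:
  α_1 = 1: Horner steps 3 → 7 → 5, so m(1) = 5.
  α_2 = 2: Horner steps 3 → 10 → 7, so m(2) = 7.
  α_3 = 10: Horner steps 3 → 1 → 8, so m(10) = 8.
  α_4 = 9: Horner steps 3 → 9 → 2, so m(9) = 2.
  α_5 = 5: Horner steps 3 → 8 → 5, so m(5) = 5.
Codeword c = [5, 7, 8, 2, 5] ∈ F_11^5.


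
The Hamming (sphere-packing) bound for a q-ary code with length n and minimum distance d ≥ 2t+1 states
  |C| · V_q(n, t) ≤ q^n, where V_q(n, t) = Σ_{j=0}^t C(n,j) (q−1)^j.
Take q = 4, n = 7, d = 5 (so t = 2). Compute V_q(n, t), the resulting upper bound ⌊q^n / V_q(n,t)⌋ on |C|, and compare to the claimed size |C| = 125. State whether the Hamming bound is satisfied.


V_q(n, t) = 211, q^n = 16384, Hamming bound = 77, |C| = 125 > bound (violated).

Step 1: Compute V_q(n, t) = Σ_{j=0}^2 C(n, j) (q−1)^j.
  j = 0: C(7,0)·(3)^0 = 1·1 = 1.
  j = 1: C(7,1)·(3)^1 = 7·3 = 21.
  j = 2: C(7,2)·(3)^2 = 21·9 = 189.
  V_q(n, t) = 1 + 21 + 189 = 211.
Step 2: q^n = 4^7 = 16384.
Step 3: Hamming bound ⌊q^n / V_q(n,t)⌋ = ⌊16384/211⌋ = 77.
Step 4: Compare |C| = 125 to 77: violated.
The claimed |C| lies above the Hamming bound, so no 4-ary code of length 7 with d ≥ 5 can have 125 codewords.


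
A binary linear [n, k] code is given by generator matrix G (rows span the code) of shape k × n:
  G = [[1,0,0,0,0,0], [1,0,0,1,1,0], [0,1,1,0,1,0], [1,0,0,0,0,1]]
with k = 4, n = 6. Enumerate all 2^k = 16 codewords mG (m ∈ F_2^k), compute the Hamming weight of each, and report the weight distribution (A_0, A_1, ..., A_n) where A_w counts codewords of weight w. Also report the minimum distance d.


Weight distribution: A_0 = 1, A_1 = 2, A_2 = 2, A_3 = 4, A_4 = 5, A_5 = 2. Minimum distance d = 1.

Enumerate all 2^4 = 16 messages m ∈ F_2^4.
For each, compute codeword c = mG in F_2^6, then tally its weight.
  m = 0000 → c = 000000, weight = 0.
  m = 1000 → c = 100000, weight = 1.
  m = 0100 → c = 100110, weight = 3.
  m = 1100 → c = 000110, weight = 2.
  m = 0010 → c = 011010, weight = 3.
  m = 1010 → c = 111010, weight = 4.
  m = 0110 → c = 111100, weight = 4.
  m = 1110 → c = 011100, weight = 3.
  m = 0001 → c = 100001, weight = 2.
  m = 1001 → c = 000001, weight = 1.
  m = 0101 → c = 000111, weight = 3.
  m = 1101 → c = 100111, weight = 4.
  m = 0011 → c = 111011, weight = 5.
  m = 1011 → c = 011011, weight = 4.
  m = 0111 → c = 011101, weight = 4.
  m = 1111 → c = 111101, weight = 5.
Tally weights:
  weight 0: 1 codewords.
  weight 1: 2 codewords.
  weight 2: 2 codewords.
  weight 3: 4 codewords.
  weight 4: 5 codewords.
  weight 5: 2 codewords.
Minimum distance d = smallest w > 0 with A_w > 0 = 1.
Sanity: Σ A_w = 16 = 2^4 = 16 ✓.


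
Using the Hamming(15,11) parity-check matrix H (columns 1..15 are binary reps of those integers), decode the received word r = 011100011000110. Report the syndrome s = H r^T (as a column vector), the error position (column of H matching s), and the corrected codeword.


s = (0, 1, 1, 1)^T, error position = 7, corrected codeword c = 011100111000110

Compute s = H r^T mod 2 one row at a time:
  s_1 = 1 + 1 + 0 + 0 + 0 + 1 + 1 + 0 = 4 ≡ 0 (mod 2).
  s_2 = 1 + 0 + 0 + 0 + 0 + 1 + 1 + 0 = 3 ≡ 1 (mod 2).
  s_3 = 1 + 1 + 0 + 0 + 0 + 0 + 1 + 0 = 3 ≡ 1 (mod 2).
  s_4 = 0 + 1 + 0 + 0 + 1 + 0 + 1 + 0 = 3 ≡ 1 (mod 2).
s = (0, 1, 1, 1)^T — this equals column 7 of H (binary 0111), so error is at position 7.
Correct: flip bit 7 of r = 011100011000110 to get c = 011100111000110.


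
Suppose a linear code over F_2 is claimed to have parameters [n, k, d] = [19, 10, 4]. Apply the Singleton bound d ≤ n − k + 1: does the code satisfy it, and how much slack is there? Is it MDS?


Singleton RHS = n − k + 1 = 10, slack = 6, bound satisfied, not MDS.

Singleton bound: d ≤ n − k + 1.
Here n = 19, k = 10, so n − k + 1 = 10.
Given d = 4, check d ≤ 10: YES.
Slack = (n − k + 1) − d = 6.
The code is NOT MDS (slack = 6 > 0).
Description: the claimed parameters are [19, 10, 4]_2; such a code would be non-MDS.


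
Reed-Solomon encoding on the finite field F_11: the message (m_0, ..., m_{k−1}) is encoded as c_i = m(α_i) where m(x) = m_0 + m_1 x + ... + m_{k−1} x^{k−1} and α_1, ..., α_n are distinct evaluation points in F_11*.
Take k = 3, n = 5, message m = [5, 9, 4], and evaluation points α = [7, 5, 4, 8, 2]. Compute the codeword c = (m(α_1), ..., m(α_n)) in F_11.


c = [0, 7, 6, 3, 6]

Message polynomial: m(x) = 5 + 9·x + 4·x^2 (mod 11).
For each evaluation point α_i, compute m(α_i) mod 11:
  α_1 = 7: Horner steps 4 → 4 → 0, so m(7) = 0.
  α_2 = 5: Horner steps 4 → 7 → 7, so m(5) = 7.
  α_3 = 4: Horner steps 4 → 3 → 6, so m(4) = 6.
  α_4 = 8: Horner steps 4 → 8 → 3, so m(8) = 3.
  α_5 = 2: Horner steps 4 → 6 → 6, so m(2) = 6.
Codeword c = [0, 7, 6, 3, 6] ∈ F_11^5.


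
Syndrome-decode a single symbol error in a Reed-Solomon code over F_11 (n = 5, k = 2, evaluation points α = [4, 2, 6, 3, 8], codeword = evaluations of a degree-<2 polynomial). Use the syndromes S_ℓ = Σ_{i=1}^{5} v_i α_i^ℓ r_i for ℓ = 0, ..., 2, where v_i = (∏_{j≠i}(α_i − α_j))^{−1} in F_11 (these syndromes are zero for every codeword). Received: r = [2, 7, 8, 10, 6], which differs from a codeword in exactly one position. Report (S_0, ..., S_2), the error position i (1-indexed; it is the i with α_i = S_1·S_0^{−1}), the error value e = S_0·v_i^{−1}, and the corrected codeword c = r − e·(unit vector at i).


S = (4, 10, 3), error at position 5, error magnitude e = 3, c = [2, 7, 8, 10, 3].

Step 1: column multipliers v_i = (∏_{j≠i}(α_i − α_j))^{−1} mod 11.
  i = 1 (α = 4): (4−2)(4−6)(4−3)(4−8) = 2·(−2)·1·(−4) = 16 ≡ 5, so v_1 = 5^{−1} = 9 (mod 11).
  i = 2 (α = 2): (2−4)(2−6)(2−3)(2−8) = (−2)·(−4)·(−1)·(−6) = 48 ≡ 4, so v_2 = 4^{−1} = 3 (mod 11).
  i = 3 (α = 6): (6−4)(6−2)(6−3)(6−8) = 2·4·3·(−2) = −48 ≡ 7, so v_3 = 7^{−1} = 8 (mod 11).
  i = 4 (α = 3): (3−4)(3−2)(3−6)(3−8) = (−1)·1·(−3)·(−5) = −15 ≡ 7, so v_4 = 7^{−1} = 8 (mod 11).
  i = 5 (α = 8): (8−4)(8−2)(8−6)(8−3) = 4·6·2·5 = 240 ≡ 9, so v_5 = 9^{−1} = 5 (mod 11).
  v = [9, 3, 8, 8, 5].
Step 2: syndromes of r = [2, 7, 8, 10, 6] (all sums mod 11).
  S_0 = Σ v_i r_i = 9·2 + 3·7 + 8·8 + 8·10 + 5·6 = 213 ≡ 4.
  S_1 = Σ v_i α_i r_i = 9·4·2 + 3·2·7 + 8·6·8 + 8·3·10 + 5·8·6 = 978 ≡ 10.
  α_i^2 mod 11 = [5, 4, 3, 9, 9].
  S_2 = Σ v_i α_i^2 r_i = 9·5·2 + 3·4·7 + 8·3·8 + 8·9·10 + 5·9·6 = 1356 ≡ 3.
  S = (4, 10, 3) ≠ 0, so r is not a codeword (an error is present).
Step 3: locate the error. For a single error e at position i, S_ℓ = v_i·e·α_i^ℓ, so α_err = S_1/S_0.
  S_0^{−1} = 4^{−1} = 3 (mod 11), so α_err = 10·3 = 30 ≡ 8 = α_5. Error position i = 5.
  Consistency check: S_2/S_1 = 3·10 = 30 ≡ 8 = α_err ✓ (single-error assumption holds).
Step 4: error magnitude e = S_0/v_5 = S_0·∏_{j≠5}(α_5 − α_j) = 4·9 = 36 ≡ 3 (mod 11).
Step 5: correct position 5: c_5 = r_5 − e = 6 − 3 ≡ 3 (mod 11). Hence c = [2, 7, 8, 10, 3].
  Check: interpolating c through the α_i gives m(x) = 1 + 3·x (degree < 2) with m(α_i) = c_i for every i, so c is indeed a codeword.


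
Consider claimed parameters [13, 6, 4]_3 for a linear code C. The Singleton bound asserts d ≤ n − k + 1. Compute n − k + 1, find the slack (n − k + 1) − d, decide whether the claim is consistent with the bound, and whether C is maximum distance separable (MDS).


Singleton RHS = n − k + 1 = 8, slack = 4, bound satisfied, not MDS.

Singleton bound: d ≤ n − k + 1.
Here n = 13, k = 6, so n − k + 1 = 8.
Given d = 4, check d ≤ 8: YES.
Slack = (n − k + 1) − d = 4.
The code is NOT MDS (slack = 4 > 0).
Description: the claimed parameters are [13, 6, 4]_3; such a code would be non-MDS.


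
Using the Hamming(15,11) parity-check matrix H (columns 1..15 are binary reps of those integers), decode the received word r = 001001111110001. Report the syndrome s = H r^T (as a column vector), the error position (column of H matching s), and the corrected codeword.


s = (1, 1, 0, 1)^T, error position = 13, corrected codeword c = 001001111110101

Compute s = H r^T mod 2 one row at a time:
  s_1 = 1 + 1 + 1 + 1 + 0 + 0 + 0 + 1 = 5 ≡ 1 (mod 2).
  s_2 = 0 + 0 + 1 + 1 + 0 + 0 + 0 + 1 = 3 ≡ 1 (mod 2).
  s_3 = 0 + 1 + 1 + 1 + 1 + 1 + 0 + 1 = 6 ≡ 0 (mod 2).
  s_4 = 0 + 1 + 0 + 1 + 1 + 1 + 0 + 1 = 5 ≡ 1 (mod 2).
s = (1, 1, 0, 1)^T — this equals column 13 of H (binary 1101), so error is at position 13.
Correct: flip bit 13 of r = 001001111110001 to get c = 001001111110101.


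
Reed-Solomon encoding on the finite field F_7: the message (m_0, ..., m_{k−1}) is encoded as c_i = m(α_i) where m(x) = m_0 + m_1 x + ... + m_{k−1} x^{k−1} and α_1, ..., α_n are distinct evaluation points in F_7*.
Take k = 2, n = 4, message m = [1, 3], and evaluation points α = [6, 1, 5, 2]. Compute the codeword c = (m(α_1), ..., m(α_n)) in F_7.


c = [5, 4, 2, 0]

Message polynomial: m(x) = 1 + 3·x (mod 7).
For each evaluation point α_i, compute m(α_i) mod 7:
  α_1 = 6: Horner steps 3 → 5, so m(6) = 5.
  α_2 = 1: Horner steps 3 → 4, so m(1) = 4.
  α_3 = 5: Horner steps 3 → 2, so m(5) = 2.
  α_4 = 2: Horner steps 3 → 0, so m(2) = 0.
Codeword c = [5, 4, 2, 0] ∈ F_7^4.


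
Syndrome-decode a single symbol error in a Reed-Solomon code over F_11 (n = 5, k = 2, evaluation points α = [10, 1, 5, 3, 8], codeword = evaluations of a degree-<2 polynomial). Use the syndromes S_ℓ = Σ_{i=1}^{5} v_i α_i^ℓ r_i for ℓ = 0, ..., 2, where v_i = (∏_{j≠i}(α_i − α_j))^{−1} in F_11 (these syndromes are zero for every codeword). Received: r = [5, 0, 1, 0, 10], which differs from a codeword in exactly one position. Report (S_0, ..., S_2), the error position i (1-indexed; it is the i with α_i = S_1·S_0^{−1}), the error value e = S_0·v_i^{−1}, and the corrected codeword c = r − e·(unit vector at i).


S = (9, 5, 4), error at position 4, error magnitude e = 5, c = [5, 0, 1, 6, 10].

Step 1: column multipliers v_i = (∏_{j≠i}(α_i − α_j))^{−1} mod 11.
  i = 1 (α = 10): (10−1)(10−5)(10−3)(10−8) = 9·5·7·2 = 630 ≡ 3, so v_1 = 3^{−1} = 4 (mod 11).
  i = 2 (α = 1): (1−10)(1−5)(1−3)(1−8) = (−9)·(−4)·(−2)·(−7) = 504 ≡ 9, so v_2 = 9^{−1} = 5 (mod 11).
  i = 3 (α = 5): (5−10)(5−1)(5−3)(5−8) = (−5)·4·2·(−3) = 120 ≡ 10, so v_3 = 10^{−1} = 10 (mod 11).
  i = 4 (α = 3): (3−10)(3−1)(3−5)(3−8) = (−7)·2·(−2)·(−5) = −140 ≡ 3, so v_4 = 3^{−1} = 4 (mod 11).
  i = 5 (α = 8): (8−10)(8−1)(8−5)(8−3) = (−2)·7·3·5 = −210 ≡ 10, so v_5 = 10^{−1} = 10 (mod 11).
  v = [4, 5, 10, 4, 10].
Step 2: syndromes of r = [5, 0, 1, 0, 10] (all sums mod 11).
  S_0 = Σ v_i r_i = 4·5 + 5·0 + 10·1 + 4·0 + 10·10 = 130 ≡ 9.
  S_1 = Σ v_i α_i r_i = 4·10·5 + 5·1·0 + 10·5·1 + 4·3·0 + 10·8·10 = 1050 ≡ 5.
  α_i^2 mod 11 = [1, 1, 3, 9, 9].
  S_2 = Σ v_i α_i^2 r_i = 4·1·5 + 5·1·0 + 10·3·1 + 4·9·0 + 10·9·10 = 950 ≡ 4.
  S = (9, 5, 4) ≠ 0, so r is not a codeword (an error is present).
Step 3: locate the error. For a single error e at position i, S_ℓ = v_i·e·α_i^ℓ, so α_err = S_1/S_0.
  S_0^{−1} = 9^{−1} = 5 (mod 11), so α_err = 5·5 = 25 ≡ 3 = α_4. Error position i = 4.
  Consistency check: S_2/S_1 = 4·9 = 36 ≡ 3 = α_err ✓ (single-error assumption holds).
Step 4: error magnitude e = S_0/v_4 = S_0·∏_{j≠4}(α_4 − α_j) = 9·3 = 27 ≡ 5 (mod 11).
Step 5: correct position 4: c_4 = r_4 − e = 0 − 5 ≡ 6 (mod 11). Hence c = [5, 0, 1, 6, 10].
  Check: interpolating c through the α_i gives m(x) = 8 + 3·x (degree < 2) with m(α_i) = c_i for every i, so c is indeed a codeword.


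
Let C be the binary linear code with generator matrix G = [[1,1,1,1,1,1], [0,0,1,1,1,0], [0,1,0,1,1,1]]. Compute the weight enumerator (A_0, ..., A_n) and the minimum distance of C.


Weight distribution: A_0 = 1, A_2 = 1, A_3 = 4, A_4 = 1, A_6 = 1. Minimum distance d = 2.

Enumerate all 2^3 = 8 messages m ∈ F_2^3.
For each, compute codeword c = mG in F_2^6, then tally its weight.
  m = 000 → c = 000000, weight = 0.
  m = 100 → c = 111111, weight = 6.
  m = 010 → c = 001110, weight = 3.
  m = 110 → c = 110001, weight = 3.
  m = 001 → c = 010111, weight = 4.
  m = 101 → c = 101000, weight = 2.
  m = 011 → c = 011001, weight = 3.
  m = 111 → c = 100110, weight = 3.
Tally weights:
  weight 0: 1 codewords.
  weight 2: 1 codewords.
  weight 3: 4 codewords.
  weight 4: 1 codewords.
  weight 6: 1 codewords.
Minimum distance d = smallest w > 0 with A_w > 0 = 2.
Sanity: Σ A_w = 8 = 2^3 = 8 ✓.


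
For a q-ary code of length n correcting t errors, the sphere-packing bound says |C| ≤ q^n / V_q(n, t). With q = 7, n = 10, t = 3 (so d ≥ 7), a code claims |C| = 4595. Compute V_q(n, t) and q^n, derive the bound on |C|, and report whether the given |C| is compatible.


V_q(n, t) = 27601, q^n = 282475249, Hamming bound = 10234, |C| = 4595 ≤ bound (satisfied).

Step 1: Compute V_q(n, t) = Σ_{j=0}^3 C(n, j) (q−1)^j.
  j = 0: C(10,0)·(6)^0 = 1·1 = 1.
  j = 1: C(10,1)·(6)^1 = 10·6 = 60.
  j = 2: C(10,2)·(6)^2 = 45·36 = 1620.
  j = 3: C(10,3)·(6)^3 = 120·216 = 25920.
  V_q(n, t) = 1 + 60 + 1620 + 25920 = 27601.
Step 2: q^n = 7^10 = 282475249.
Step 3: Hamming bound ⌊q^n / V_q(n,t)⌋ = ⌊282475249/27601⌋ = 10234.
Step 4: Compare |C| = 4595 to 10234: satisfied.
The claimed |C| lies below the Hamming bound.


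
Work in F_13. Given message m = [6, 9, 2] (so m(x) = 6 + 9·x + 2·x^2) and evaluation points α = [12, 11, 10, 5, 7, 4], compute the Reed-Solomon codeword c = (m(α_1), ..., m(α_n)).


c = [12, 9, 10, 10, 11, 9]

Message polynomial: m(x) = 6 + 9·x + 2·x^2 (mod 13).
For each evaluation point α_i, compute m(α_i) mod 13:
  α_1 = 12: Horner steps 2 → 7 → 12, so m(12) = 12.
  α_2 = 11: Horner steps 2 → 5 → 9, so m(11) = 9.
  α_3 = 10: Horner steps 2 → 3 → 10, so m(10) = 10.
  α_4 = 5: Horner steps 2 → 6 → 10, so m(5) = 10.
  α_5 = 7: Horner steps 2 → 10 → 11, so m(7) = 11.
  α_6 = 4: Horner steps 2 → 4 → 9, so m(4) = 9.
Codeword c = [12, 9, 10, 10, 11, 9] ∈ F_13^6.


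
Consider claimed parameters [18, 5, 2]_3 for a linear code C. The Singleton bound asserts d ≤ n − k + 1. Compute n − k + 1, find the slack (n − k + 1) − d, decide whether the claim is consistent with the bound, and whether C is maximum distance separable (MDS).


Singleton RHS = n − k + 1 = 14, slack = 12, bound satisfied, not MDS.

Singleton bound: d ≤ n − k + 1.
Here n = 18, k = 5, so n − k + 1 = 14.
Given d = 2, check d ≤ 14: YES.
Slack = (n − k + 1) − d = 12.
The code is NOT MDS (slack = 12 > 0).
Description: the claimed parameters are [18, 5, 2]_3; such a code would be non-MDS.


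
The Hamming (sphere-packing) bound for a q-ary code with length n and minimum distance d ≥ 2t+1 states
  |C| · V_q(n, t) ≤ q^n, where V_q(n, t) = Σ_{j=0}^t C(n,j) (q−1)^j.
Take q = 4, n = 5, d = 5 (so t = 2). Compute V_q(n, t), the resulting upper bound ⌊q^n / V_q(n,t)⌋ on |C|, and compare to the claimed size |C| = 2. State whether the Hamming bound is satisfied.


V_q(n, t) = 106, q^n = 1024, Hamming bound = 9, |C| = 2 ≤ bound (satisfied).

Step 1: Compute V_q(n, t) = Σ_{j=0}^2 C(n, j) (q−1)^j.
  j = 0: C(5,0)·(3)^0 = 1·1 = 1.
  j = 1: C(5,1)·(3)^1 = 5·3 = 15.
  j = 2: C(5,2)·(3)^2 = 10·9 = 90.
  V_q(n, t) = 1 + 15 + 90 = 106.
Step 2: q^n = 4^5 = 1024.
Step 3: Hamming bound ⌊q^n / V_q(n,t)⌋ = ⌊1024/106⌋ = 9.
Step 4: Compare |C| = 2 to 9: satisfied.
The claimed |C| lies below the Hamming bound.


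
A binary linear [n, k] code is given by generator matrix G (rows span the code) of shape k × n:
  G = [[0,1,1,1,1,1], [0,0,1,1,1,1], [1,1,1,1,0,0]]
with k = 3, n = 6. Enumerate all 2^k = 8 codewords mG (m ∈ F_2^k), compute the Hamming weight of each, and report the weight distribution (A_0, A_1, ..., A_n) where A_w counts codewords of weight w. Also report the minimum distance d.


Weight distribution: A_0 = 1, A_1 = 1, A_3 = 2, A_4 = 3, A_5 = 1. Minimum distance d = 1.

Enumerate all 2^3 = 8 messages m ∈ F_2^3.
For each, compute codeword c = mG in F_2^6, then tally its weight.
  m = 000 → c = 000000, weight = 0.
  m = 100 → c = 011111, weight = 5.
  m = 010 → c = 001111, weight = 4.
  m = 110 → c = 010000, weight = 1.
  m = 001 → c = 111100, weight = 4.
  m = 101 → c = 100011, weight = 3.
  m = 011 → c = 110011, weight = 4.
  m = 111 → c = 101100, weight = 3.
Tally weights:
  weight 0: 1 codewords.
  weight 1: 1 codewords.
  weight 3: 2 codewords.
  weight 4: 3 codewords.
  weight 5: 1 codewords.
Minimum distance d = smallest w > 0 with A_w > 0 = 1.
Sanity: Σ A_w = 8 = 2^3 = 8 ✓.


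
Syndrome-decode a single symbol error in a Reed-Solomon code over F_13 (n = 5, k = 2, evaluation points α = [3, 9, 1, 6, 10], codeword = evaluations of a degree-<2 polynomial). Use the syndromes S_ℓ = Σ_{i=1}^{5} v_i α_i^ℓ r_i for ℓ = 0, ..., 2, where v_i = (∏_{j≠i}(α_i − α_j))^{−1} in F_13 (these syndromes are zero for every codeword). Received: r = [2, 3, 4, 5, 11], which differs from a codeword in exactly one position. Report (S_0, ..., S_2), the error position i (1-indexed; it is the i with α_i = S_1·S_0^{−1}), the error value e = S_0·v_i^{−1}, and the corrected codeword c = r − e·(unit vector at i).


S = (1, 3, 9), error at position 1, error magnitude e = 8, c = [7, 3, 4, 5, 11].

Step 1: column multipliers v_i = (∏_{j≠i}(α_i − α_j))^{−1} mod 13.
  i = 1 (α = 3): (3−9)(3−1)(3−6)(3−10) = (−6)·2·(−3)·(−7) = −252 ≡ 8, so v_1 = 8^{−1} = 5 (mod 13).
  i = 2 (α = 9): (9−3)(9−1)(9−6)(9−10) = 6·8·3·(−1) = −144 ≡ 12, so v_2 = 12^{−1} = 12 (mod 13).
  i = 3 (α = 1): (1−3)(1−9)(1−6)(1−10) = (−2)·(−8)·(−5)·(−9) = 720 ≡ 5, so v_3 = 5^{−1} = 8 (mod 13).
  i = 4 (α = 6): (6−3)(6−9)(6−1)(6−10) = 3·(−3)·5·(−4) = 180 ≡ 11, so v_4 = 11^{−1} = 6 (mod 13).
  i = 5 (α = 10): (10−3)(10−9)(10−1)(10−6) = 7·1·9·4 = 252 ≡ 5, so v_5 = 5^{−1} = 8 (mod 13).
  v = [5, 12, 8, 6, 8].
Step 2: syndromes of r = [2, 3, 4, 5, 11] (all sums mod 13).
  S_0 = Σ v_i r_i = 5·2 + 12·3 + 8·4 + 6·5 + 8·11 = 196 ≡ 1.
  S_1 = Σ v_i α_i r_i = 5·3·2 + 12·9·3 + 8·1·4 + 6·6·5 + 8·10·11 = 1446 ≡ 3.
  α_i^2 mod 13 = [9, 3, 1, 10, 9].
  S_2 = Σ v_i α_i^2 r_i = 5·9·2 + 12·3·3 + 8·1·4 + 6·10·5 + 8·9·11 = 1322 ≡ 9.
  S = (1, 3, 9) ≠ 0, so r is not a codeword (an error is present).
Step 3: locate the error. For a single error e at position i, S_ℓ = v_i·e·α_i^ℓ, so α_err = S_1/S_0.
  S_0^{−1} = 1^{−1} = 1 (mod 13), so α_err = 3·1 = 3 ≡ 3 = α_1. Error position i = 1.
  Consistency check: S_2/S_1 = 9·9 = 81 ≡ 3 = α_err ✓ (single-error assumption holds).
Step 4: error magnitude e = S_0/v_1 = S_0·∏_{j≠1}(α_1 − α_j) = 1·8 = 8 ≡ 8 (mod 13).
Step 5: correct position 1: c_1 = r_1 − e = 2 − 8 ≡ 7 (mod 13). Hence c = [7, 3, 4, 5, 11].
  Check: interpolating c through the α_i gives m(x) = 9 + 8·x (degree < 2) with m(α_i) = c_i for every i, so c is indeed a codeword.


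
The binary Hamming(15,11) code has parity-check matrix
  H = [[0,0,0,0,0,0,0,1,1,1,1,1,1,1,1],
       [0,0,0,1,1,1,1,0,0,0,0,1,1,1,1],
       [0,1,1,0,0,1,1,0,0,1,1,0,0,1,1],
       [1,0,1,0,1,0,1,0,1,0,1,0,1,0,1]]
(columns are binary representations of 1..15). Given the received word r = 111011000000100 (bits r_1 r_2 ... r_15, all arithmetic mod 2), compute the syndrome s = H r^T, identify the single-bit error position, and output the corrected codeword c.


s = (1, 1, 1, 0)^T, error position = 14, corrected codeword c = 111011000000110

Compute s = H r^T mod 2 one row at a time:
  s_1 = 0 + 0 + 0 + 0 + 0 + 1 + 0 + 0 = 1 ≡ 1 (mod 2).
  s_2 = 0 + 1 + 1 + 0 + 0 + 1 + 0 + 0 = 3 ≡ 1 (mod 2).
  s_3 = 1 + 1 + 1 + 0 + 0 + 0 + 0 + 0 = 3 ≡ 1 (mod 2).
  s_4 = 1 + 1 + 1 + 0 + 0 + 0 + 1 + 0 = 4 ≡ 0 (mod 2).
s = (1, 1, 1, 0)^T — this equals column 14 of H (binary 1110), so error is at position 14.
Correct: flip bit 14 of r = 111011000000100 to get c = 111011000000110.


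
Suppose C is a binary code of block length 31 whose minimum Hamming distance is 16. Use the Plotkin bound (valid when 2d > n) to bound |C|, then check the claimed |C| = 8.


Plotkin bound M ≤ 32; given |C| = 8 ≤ bound (satisfied).

Check applicability: 2d = 32, n = 31.
2d − n = 1 > 0, so Plotkin applies.
Compute d/(2d−n) = 16/1 ≈ 16.0000.
⌊d/(2d−n)⌋ = 16.
Plotkin bound: M ≤ 2·16 = 32.
Given |C| = 8, check: satisfied.
This |C| is below the Plotkin bound.


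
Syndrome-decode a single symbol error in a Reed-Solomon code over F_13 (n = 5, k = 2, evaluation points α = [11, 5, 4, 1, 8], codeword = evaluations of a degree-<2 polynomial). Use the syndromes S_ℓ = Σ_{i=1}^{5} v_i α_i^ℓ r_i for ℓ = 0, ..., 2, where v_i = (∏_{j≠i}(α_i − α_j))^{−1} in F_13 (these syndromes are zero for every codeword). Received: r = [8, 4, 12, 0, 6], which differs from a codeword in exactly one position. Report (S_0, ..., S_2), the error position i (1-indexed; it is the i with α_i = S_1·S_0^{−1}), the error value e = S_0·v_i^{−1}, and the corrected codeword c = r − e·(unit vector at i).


S = (2, 2, 2), error at position 4, error magnitude e = 3, c = [8, 4, 12, 10, 6].

Step 1: column multipliers v_i = (∏_{j≠i}(α_i − α_j))^{−1} mod 13.
  i = 1 (α = 11): (11−5)(11−4)(11−1)(11−8) = 6·7·10·3 = 1260 ≡ 12, so v_1 = 12^{−1} = 12 (mod 13).
  i = 2 (α = 5): (5−11)(5−4)(5−1)(5−8) = (−6)·1·4·(−3) = 72 ≡ 7, so v_2 = 7^{−1} = 2 (mod 13).
  i = 3 (α = 4): (4−11)(4−5)(4−1)(4−8) = (−7)·(−1)·3·(−4) = −84 ≡ 7, so v_3 = 7^{−1} = 2 (mod 13).
  i = 4 (α = 1): (1−11)(1−5)(1−4)(1−8) = (−10)·(−4)·(−3)·(−7) = 840 ≡ 8, so v_4 = 8^{−1} = 5 (mod 13).
  i = 5 (α = 8): (8−11)(8−5)(8−4)(8−1) = (−3)·3·4·7 = −252 ≡ 8, so v_5 = 8^{−1} = 5 (mod 13).
  v = [12, 2, 2, 5, 5].
Step 2: syndromes of r = [8, 4, 12, 0, 6] (all sums mod 13).
  S_0 = Σ v_i r_i = 12·8 + 2·4 + 2·12 + 5·0 + 5·6 = 158 ≡ 2.
  S_1 = Σ v_i α_i r_i = 12·11·8 + 2·5·4 + 2·4·12 + 5·1·0 + 5·8·6 = 1432 ≡ 2.
  α_i^2 mod 13 = [4, 12, 3, 1, 12].
  S_2 = Σ v_i α_i^2 r_i = 12·4·8 + 2·12·4 + 2·3·12 + 5·1·0 + 5·12·6 = 912 ≡ 2.
  S = (2, 2, 2) ≠ 0, so r is not a codeword (an error is present).
Step 3: locate the error. For a single error e at position i, S_ℓ = v_i·e·α_i^ℓ, so α_err = S_1/S_0.
  S_0^{−1} = 2^{−1} = 7 (mod 13), so α_err = 2·7 = 14 ≡ 1 = α_4. Error position i = 4.
  Consistency check: S_2/S_1 = 2·7 = 14 ≡ 1 = α_err ✓ (single-error assumption holds).
Step 4: error magnitude e = S_0/v_4 = S_0·∏_{j≠4}(α_4 − α_j) = 2·8 = 16 ≡ 3 (mod 13).
Step 5: correct position 4: c_4 = r_4 − e = 0 − 3 ≡ 10 (mod 13). Hence c = [8, 4, 12, 10, 6].
  Check: interpolating c through the α_i gives m(x) = 5 + 5·x (degree < 2) with m(α_i) = c_i for every i, so c is indeed a codeword.


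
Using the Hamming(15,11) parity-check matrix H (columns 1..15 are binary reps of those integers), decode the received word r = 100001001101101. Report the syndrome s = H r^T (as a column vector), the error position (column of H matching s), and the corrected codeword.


s = (1, 0, 1, 0)^T, error position = 10, corrected codeword c = 100001001001101

Compute s = H r^T mod 2 one row at a time:
  s_1 = 0 + 1 + 1 + 0 + 1 + 1 + 0 + 1 = 5 ≡ 1 (mod 2).
  s_2 = 0 + 0 + 1 + 0 + 1 + 1 + 0 + 1 = 4 ≡ 0 (mod 2).
  s_3 = 0 + 0 + 1 + 0 + 1 + 0 + 0 + 1 = 3 ≡ 1 (mod 2).
  s_4 = 1 + 0 + 0 + 0 + 1 + 0 + 1 + 1 = 4 ≡ 0 (mod 2).
s = (1, 0, 1, 0)^T — this equals column 10 of H (binary 1010), so error is at position 10.
Correct: flip bit 10 of r = 100001001101101 to get c = 100001001001101.


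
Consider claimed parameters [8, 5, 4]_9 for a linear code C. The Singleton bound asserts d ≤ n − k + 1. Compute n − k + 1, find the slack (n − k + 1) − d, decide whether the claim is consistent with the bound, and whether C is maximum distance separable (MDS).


Singleton RHS = n − k + 1 = 4, slack = 0, bound satisfied, MDS.

Singleton bound: d ≤ n − k + 1.
Here n = 8, k = 5, so n − k + 1 = 4.
Given d = 4, check d ≤ 4: YES.
Slack = (n − k + 1) − d = 0.
The code is MDS (slack = 0).
Description: the claimed parameters are [8, 5, 4]_9; such a code would be MDS (meets Singleton bound).


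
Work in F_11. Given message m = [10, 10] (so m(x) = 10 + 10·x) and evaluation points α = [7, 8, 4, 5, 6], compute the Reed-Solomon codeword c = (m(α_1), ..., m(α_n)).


c = [3, 2, 6, 5, 4]

Message polynomial: m(x) = 10 + 10·x (mod 11).
For each evaluation point α_i, compute m(α_i) mod 11:
  α_1 = 7: Horner steps 10 → 3, so m(7) = 3.
  α_2 = 8: Horner steps 10 → 2, so m(8) = 2.
  α_3 = 4: Horner steps 10 → 6, so m(4) = 6.
  α_4 = 5: Horner steps 10 → 5, so m(5) = 5.
  α_5 = 6: Horner steps 10 → 4, so m(6) = 4.
Codeword c = [3, 2, 6, 5, 4] ∈ F_11^5.


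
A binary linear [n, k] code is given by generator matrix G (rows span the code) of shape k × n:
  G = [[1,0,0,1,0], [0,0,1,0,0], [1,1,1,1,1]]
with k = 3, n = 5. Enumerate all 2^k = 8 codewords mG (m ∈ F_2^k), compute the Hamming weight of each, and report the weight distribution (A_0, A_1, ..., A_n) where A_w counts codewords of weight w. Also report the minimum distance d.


Weight distribution: A_0 = 1, A_1 = 1, A_2 = 2, A_3 = 2, A_4 = 1, A_5 = 1. Minimum distance d = 1.

Enumerate all 2^3 = 8 messages m ∈ F_2^3.
For each, compute codeword c = mG in F_2^5, then tally its weight.
  m = 000 → c = 00000, weight = 0.
  m = 100 → c = 10010, weight = 2.
  m = 010 → c = 00100, weight = 1.
  m = 110 → c = 10110, weight = 3.
  m = 001 → c = 11111, weight = 5.
  m = 101 → c = 01101, weight = 3.
  m = 011 → c = 11011, weight = 4.
  m = 111 → c = 01001, weight = 2.
Tally weights:
  weight 0: 1 codewords.
  weight 1: 1 codewords.
  weight 2: 2 codewords.
  weight 3: 2 codewords.
  weight 4: 1 codewords.
  weight 5: 1 codewords.
Minimum distance d = smallest w > 0 with A_w > 0 = 1.
Sanity: Σ A_w = 8 = 2^3 = 8 ✓.


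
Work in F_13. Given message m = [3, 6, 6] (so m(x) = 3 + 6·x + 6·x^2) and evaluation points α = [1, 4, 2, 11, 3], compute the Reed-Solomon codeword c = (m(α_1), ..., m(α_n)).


c = [2, 6, 0, 2, 10]

Message polynomial: m(x) = 3 + 6·x + 6·x^2 (mod 13).
For each evaluation point α_i, compute m(α_i) mod 13:
  α_1 = 1: Horner steps 6 → 12 → 2, so m(1) = 2.
  α_2 = 4: Horner steps 6 → 4 → 6, so m(4) = 6.
  α_3 = 2: Horner steps 6 → 5 → 0, so m(2) = 0.
  α_4 = 11: Horner steps 6 → 7 → 2, so m(11) = 2.
  α_5 = 3: Horner steps 6 → 11 → 10, so m(3) = 10.
Codeword c = [2, 6, 0, 2, 10] ∈ F_13^5.


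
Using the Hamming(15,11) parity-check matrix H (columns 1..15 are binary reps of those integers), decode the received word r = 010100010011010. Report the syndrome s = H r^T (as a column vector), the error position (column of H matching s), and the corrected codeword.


s = (0, 1, 1, 1)^T, error position = 7, corrected codeword c = 010100110011010

Compute s = H r^T mod 2 one row at a time:
  s_1 = 1 + 0 + 0 + 1 + 1 + 0 + 1 + 0 = 4 ≡ 0 (mod 2).
  s_2 = 1 + 0 + 0 + 0 + 1 + 0 + 1 + 0 = 3 ≡ 1 (mod 2).
  s_3 = 1 + 0 + 0 + 0 + 0 + 1 + 1 + 0 = 3 ≡ 1 (mod 2).
  s_4 = 0 + 0 + 0 + 0 + 0 + 1 + 0 + 0 = 1 ≡ 1 (mod 2).
s = (0, 1, 1, 1)^T — this equals column 7 of H (binary 0111), so error is at position 7.
Correct: flip bit 7 of r = 010100010011010 to get c = 010100110011010.


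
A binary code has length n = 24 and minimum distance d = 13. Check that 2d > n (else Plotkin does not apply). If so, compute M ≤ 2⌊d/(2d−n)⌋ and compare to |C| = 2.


Plotkin bound M ≤ 12; given |C| = 2 ≤ bound (satisfied).

Check applicability: 2d = 26, n = 24.
2d − n = 2 > 0, so Plotkin applies.
Compute d/(2d−n) = 13/2 ≈ 6.5000.
⌊d/(2d−n)⌋ = 6.
Plotkin bound: M ≤ 2·6 = 12.
Given |C| = 2, check: satisfied.
This |C| is below the Plotkin bound.


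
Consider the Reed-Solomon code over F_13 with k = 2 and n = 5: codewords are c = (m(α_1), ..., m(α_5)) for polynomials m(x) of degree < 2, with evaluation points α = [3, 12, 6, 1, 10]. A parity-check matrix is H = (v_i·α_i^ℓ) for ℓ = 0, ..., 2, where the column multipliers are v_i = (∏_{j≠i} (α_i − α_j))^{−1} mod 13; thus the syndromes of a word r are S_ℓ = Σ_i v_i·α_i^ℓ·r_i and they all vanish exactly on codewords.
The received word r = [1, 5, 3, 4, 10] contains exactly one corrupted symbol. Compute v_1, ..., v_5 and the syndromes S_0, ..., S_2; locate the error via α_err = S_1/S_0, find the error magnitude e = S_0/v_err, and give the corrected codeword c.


S = (10, 3, 10), error at position 2, error magnitude e = 11, c = [1, 7, 3, 4, 10].

Step 1: column multipliers v_i = (∏_{j≠i}(α_i − α_j))^{−1} mod 13.
  i = 1 (α = 3): (3−12)(3−6)(3−1)(3−10) = (−9)·(−3)·2·(−7) = −378 ≡ 12, so v_1 = 12^{−1} = 12 (mod 13).
  i = 2 (α = 12): (12−3)(12−6)(12−1)(12−10) = 9·6·11·2 = 1188 ≡ 5, so v_2 = 5^{−1} = 8 (mod 13).
  i = 3 (α = 6): (6−3)(6−12)(6−1)(6−10) = 3·(−6)·5·(−4) = 360 ≡ 9, so v_3 = 9^{−1} = 3 (mod 13).
  i = 4 (α = 1): (1−3)(1−12)(1−6)(1−10) = (−2)·(−11)·(−5)·(−9) = 990 ≡ 2, so v_4 = 2^{−1} = 7 (mod 13).
  i = 5 (α = 10): (10−3)(10−12)(10−6)(10−1) = 7·(−2)·4·9 = −504 ≡ 3, so v_5 = 3^{−1} = 9 (mod 13).
  v = [12, 8, 3, 7, 9].
Step 2: syndromes of r = [1, 5, 3, 4, 10] (all sums mod 13).
  S_0 = Σ v_i r_i = 12·1 + 8·5 + 3·3 + 7·4 + 9·10 = 179 ≡ 10.
  S_1 = Σ v_i α_i r_i = 12·3·1 + 8·12·5 + 3·6·3 + 7·1·4 + 9·10·10 = 1498 ≡ 3.
  α_i^2 mod 13 = [9, 1, 10, 1, 9].
  S_2 = Σ v_i α_i^2 r_i = 12·9·1 + 8·1·5 + 3·10·3 + 7·1·4 + 9·9·10 = 1076 ≡ 10.
  S = (10, 3, 10) ≠ 0, so r is not a codeword (an error is present).
Step 3: locate the error. For a single error e at position i, S_ℓ = v_i·e·α_i^ℓ, so α_err = S_1/S_0.
  S_0^{−1} = 10^{−1} = 4 (mod 13), so α_err = 3·4 = 12 ≡ 12 = α_2. Error position i = 2.
  Consistency check: S_2/S_1 = 10·9 = 90 ≡ 12 = α_err ✓ (single-error assumption holds).
Step 4: error magnitude e = S_0/v_2 = S_0·∏_{j≠2}(α_2 − α_j) = 10·5 = 50 ≡ 11 (mod 13).
Step 5: correct position 2: c_2 = r_2 − e = 5 − 11 ≡ 7 (mod 13). Hence c = [1, 7, 3, 4, 10].
  Check: interpolating c through the α_i gives m(x) = 12 + 5·x (degree < 2) with m(α_i) = c_i for every i, so c is indeed a codeword.


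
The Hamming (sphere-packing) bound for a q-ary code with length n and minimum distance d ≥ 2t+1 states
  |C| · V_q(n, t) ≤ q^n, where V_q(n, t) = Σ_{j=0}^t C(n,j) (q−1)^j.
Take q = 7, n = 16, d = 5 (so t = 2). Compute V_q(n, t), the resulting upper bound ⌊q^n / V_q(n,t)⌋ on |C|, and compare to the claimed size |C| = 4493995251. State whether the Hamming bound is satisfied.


V_q(n, t) = 4417, q^n = 33232930569601, Hamming bound = 7523869270, |C| = 4493995251 ≤ bound (satisfied).

Step 1: Compute V_q(n, t) = Σ_{j=0}^2 C(n, j) (q−1)^j.
  j = 0: C(16,0)·(6)^0 = 1·1 = 1.
  j = 1: C(16,1)·(6)^1 = 16·6 = 96.
  j = 2: C(16,2)·(6)^2 = 120·36 = 4320.
  V_q(n, t) = 1 + 96 + 4320 = 4417.
Step 2: q^n = 7^16 = 33232930569601.
Step 3: Hamming bound ⌊q^n / V_q(n,t)⌋ = ⌊33232930569601/4417⌋ = 7523869270.
Step 4: Compare |C| = 4493995251 to 7523869270: satisfied.
The claimed |C| lies below the Hamming bound.


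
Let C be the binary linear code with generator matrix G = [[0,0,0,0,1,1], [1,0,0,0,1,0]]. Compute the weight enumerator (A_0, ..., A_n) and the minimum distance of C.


Weight distribution: A_0 = 1, A_2 = 3. Minimum distance d = 2.

Enumerate all 2^2 = 4 messages m ∈ F_2^2.
For each, compute codeword c = mG in F_2^6, then tally its weight.
  m = 00 → c = 000000, weight = 0.
  m = 10 → c = 000011, weight = 2.
  m = 01 → c = 100010, weight = 2.
  m = 11 → c = 100001, weight = 2.
Tally weights:
  weight 0: 1 codewords.
  weight 2: 3 codewords.
Minimum distance d = smallest w > 0 with A_w > 0 = 2.
Sanity: Σ A_w = 4 = 2^2 = 4 ✓.
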